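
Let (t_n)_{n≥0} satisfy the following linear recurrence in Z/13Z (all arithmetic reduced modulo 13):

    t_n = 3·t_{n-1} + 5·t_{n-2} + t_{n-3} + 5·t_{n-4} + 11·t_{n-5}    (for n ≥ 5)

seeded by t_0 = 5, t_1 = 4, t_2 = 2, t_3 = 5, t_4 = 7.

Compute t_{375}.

5

t_5 = 3·7 + 5·5 + 1·2 + 5·4 + 11·5 = 6
t_6 = 3·6 + 5·7 + 1·5 + 5·2 + 11·4 = 8
t_7 = 3·8 + 5·6 + 1·7 + 5·5 + 11·2 = 4
t_8 = 3·4 + 5·8 + 1·6 + 5·7 + 11·5 = 5
t_9 = 3·5 + 5·4 + 1·8 + 5·6 + 11·7 = 7
t_10 = 3·7 + 5·5 + 1·4 + 5·8 + 11·6 = 0
Continuing the recurrence:
  t_11 = 5;  t_12 = 0;  t_13 = 11;  t_14 = 11;  t_15 = 9;  t_16 = 5
  t_17 = 9;  t_18 = 3;  t_19 = 4;  t_20 = 4;  t_21 = 5;  t_22 = 10
  t_23 = 8;  t_24 = 0;  t_25 = 2;  t_26 = 2;  t_27 = 10;  t_28 = 0
  t_29 = 10;  t_30 = 7;  t_31 = 0;  t_32 = 12;  t_33 = 2;  t_34 = 3
  t_35 = 4;  t_36 = 11;  t_37 = 3;  t_38 = 1;  t_39 = 4;  t_40 = 2
  t_41 = 7;  t_42 = 8;  t_43 = 1;  t_44 = 0;  t_45 = 5;  t_46 = 3
  t_47 = 10;  t_48 = 9;  t_49 = 1;  t_50 = 11;  t_51 = 0;  t_52 = 3
  t_53 = 7;  t_54 = 11;  t_55 = 10;  t_56 = 3;  t_57 = 8;  t_58 = 12
  t_59 = 3;  t_60 = 7;  t_61 = 4;  t_62 = 3;  t_63 = 1;  t_64 = 12
  t_65 = 11;  t_66 = 10;  t_67 = 5;  t_68 = 4;  t_69 = 0;  t_70 = 1
  t_71 = 12;  t_72 = 12;  t_73 = 11;  t_74 = 6;  t_75 = 0;  t_76 = 12
  t_77 = 8;  t_78 = 1;  t_79 = 4;  t_80 = 7;  t_81 = 6;  t_82 = 7
  t_83 = 11;  t_84 = 10;  t_85 = 4;  t_86 = 5;  t_87 = 8;  t_88 = 3
  t_89 = 2;  t_90 = 7;  t_91 = 12;  t_92 = 7;  t_93 = 1;  t_94 = 3
  t_95 = 2;  t_96 = 7;  t_97 = 12;  t_98 = 8;  t_99 = 4;  t_100 = 4
  t_101 = 8;  t_102 = 12;  t_103 = 6;  t_104 = 7;  t_105 = 4;  t_106 = 6
  t_107 = 12;  t_108 = 2;  t_109 = 0;  t_110 = 5;  t_111 = 0;  t_112 = 11
  t_113 = 8;  t_114 = 0;  t_115 = 2;  t_116 = 4;  t_117 = 1;  t_118 = 9
  t_119 = 7;  t_120 = 5;  t_121 = 4;  t_122 = 9;  t_123 = 4;  t_124 = 7
  t_125 = 8;  t_126 = 9;  t_127 = 11;  t_128 = 9;  t_129 = 0;  t_130 = 7
  t_131 = 2;  t_132 = 12;  t_133 = 9;  t_134 = 7;  t_135 = 9;  t_136 = 10
  t_137 = 12;  t_138 = 8;  t_139 = 8;  t_140 = 4;  t_141 = 9;  t_142 = 6
  t_143 = 0;  t_144 = 4;  t_145 = 3;  t_146 = 2;  t_147 = 0;  t_148 = 7
  t_149 = 4;  t_150 = 12;  t_151 = 7;  t_152 = 3;  t_153 = 10;  t_154 = 0
  t_155 = 12;  t_156 = 8;  t_157 = 11;  t_158 = 0;  t_159 = 6;  t_160 = 6
  t_161 = 9;  t_162 = 2;  t_163 = 9;  t_164 = 12;  t_165 = 12;  t_166 = 6
  t_167 = 1;  t_168 = 9;  t_169 = 9;  t_170 = 1;  t_171 = 11;  t_172 = 12
  t_173 = 2;  t_174 = 12;  t_175 = 7;  t_176 = 4;  t_177 = 6;  t_178 = 10
  t_179 = 10;  t_180 = 1;  t_181 = 7;  t_182 = 9;  t_183 = 2;  t_184 = 4
  t_185 = 12;  t_186 = 11;  t_187 = 11;  t_188 = 12;  t_189 = 11;  t_190 = 5
  t_191 = 11;  t_192 = 3;  t_193 = 9;  t_194 = 4;  t_195 = 1;  t_196 = 12
  t_197 = 6;  t_198 = 3;  t_199 = 9;  t_200 = 2;  t_201 = 8;  t_202 = 7
  t_203 = 11;  t_204 = 3;  t_205 = 3;  t_206 = 2;  t_207 = 0;  t_208 = 6
  t_209 = 3;  t_210 = 4;  t_211 = 3;  t_212 = 10;  t_213 = 0;  t_214 = 2
  t_215 = 10;  t_216 = 6;  t_217 = 11;  t_218 = 5;  t_219 = 5;  t_220 = 9
  t_221 = 9;  t_222 = 2;  t_223 = 10;  t_224 = 6;  t_225 = 6;  t_226 = 11
  t_227 = 11;  t_228 = 0;  t_229 = 6;  t_230 = 7;  t_231 = 6;  t_232 = 11
  t_233 = 9;  t_234 = 7;  t_235 = 2;  t_236 = 2;  t_237 = 7;  t_238 = 11
  t_239 = 1;  t_240 = 6;  t_241 = 0;  t_242 = 7;  t_243 = 10;  t_244 = 2
  t_245 = 12;  t_246 = 0;  t_247 = 7;  t_248 = 10;  t_249 = 4;  t_250 = 6
  t_251 = 5;  t_252 = 7;  t_253 = 0;  t_254 = 10;  t_255 = 11;  t_256 = 4
  t_257 = 11;  t_258 = 10;  t_259 = 7;  t_260 = 2;  t_261 = 7;  t_262 = 1
  t_263 = 3;  t_264 = 4;  t_265 = 7;  t_266 = 9;  t_267 = 1;  t_268 = 4
  t_269 = 1;  t_270 = 3;  t_271 = 5;  t_272 = 10;  t_273 = 3;  t_274 = 12
  t_275 = 2;  t_276 = 5;  t_277 = 6;  t_278 = 8;  t_279 = 6;  t_280 = 7
  t_281 = 1;  t_282 = 7;  t_283 = 8;  t_284 = 5;  t_285 = 1;  t_286 = 4
  t_287 = 9;  t_288 = 5;  t_289 = 7;  t_290 = 8;  t_291 = 10;  t_292 = 6
  t_293 = 10;  t_294 = 5;  t_295 = 1;  t_296 = 9;  t_297 = 10;  t_298 = 3
  t_299 = 11;  t_300 = 10;  t_301 = 3;  t_302 = 0;  t_303 = 9;  t_304 = 6
  t_305 = 6;  t_306 = 12;  t_307 = 0;  t_308 = 0;  t_309 = 4;  t_310 = 8
  t_311 = 7;  t_312 = 0;  t_313 = 11;  t_314 = 7;  t_315 = 4;  t_316 = 5
  t_317 = 6;  t_318 = 8;  t_319 = 0;  t_320 = 11;  t_321 = 9;  t_322 = 6
  t_323 = 6;  t_324 = 8;  t_325 = 5;  t_326 = 8;  t_327 = 10;  t_328 = 12
  t_329 = 12;  t_330 = 6;  t_331 = 7;  t_332 = 12;  t_333 = 9;  t_334 = 9
  t_335 = 3;  t_336 = 5;  t_337 = 8;  t_338 = 1;  t_339 = 6;  t_340 = 11
  t_341 = 3;  t_342 = 7;  t_343 = 10;  t_344 = 7;  t_345 = 6;  t_346 = 1
  t_347 = 11;  t_348 = 7;  t_349 = 2;  t_350 = 6;  t_351 = 10;  t_352 = 10
  t_353 = 4;  t_354 = 7;  t_355 = 11;  t_356 = 11;  t_357 = 4;  t_358 = 1
  t_359 = 10;  t_360 = 7;  t_361 = 5;  t_362 = 5;  t_363 = 4;  t_364 = 5
  t_365 = 12;  t_366 = 2;  t_367 = 3;  t_368 = 9;  t_369 = 3;  t_370 = 4
  t_371 = 8;  t_372 = 8;  t_373 = 0
t_374 = 3·0 + 5·8 + 1·8 + 5·4 + 11·3 = 10
t_375 = 3·10 + 5·0 + 1·8 + 5·8 + 11·4 = 5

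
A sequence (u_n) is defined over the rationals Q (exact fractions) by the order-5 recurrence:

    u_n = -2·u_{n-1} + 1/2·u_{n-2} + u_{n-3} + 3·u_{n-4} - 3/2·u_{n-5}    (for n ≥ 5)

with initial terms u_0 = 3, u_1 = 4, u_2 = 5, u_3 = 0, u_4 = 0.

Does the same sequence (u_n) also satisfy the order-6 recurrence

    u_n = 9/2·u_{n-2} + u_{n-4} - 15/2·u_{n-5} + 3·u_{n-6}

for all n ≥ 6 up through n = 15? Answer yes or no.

Terms u_0..u_15: 3, 4, 5, 0, 0, 25/2, -16, 123/4, -57, 1207/8, -1465/4, 13875/16, -7935/4, 146335/32, -169531/16, 1577283/64
n=6: candidate gives -16, actual u_6 = -16 ✓
n=7: candidate gives 123/4, actual u_7 = 123/4 ✓
n=8: candidate gives -57, actual u_8 = -57 ✓
n=9: candidate gives 1207/8, actual u_9 = 1207/8 ✓
n=10: candidate gives -1465/4, actual u_10 = -1465/4 ✓
n=11: candidate gives 13875/16, actual u_11 = 13875/16 ✓
n=12: candidate gives -7935/4, actual u_12 = -7935/4 ✓
n=13: candidate gives 146335/32, actual u_13 = 146335/32 ✓
n=14: candidate gives -169531/16, actual u_14 = -169531/16 ✓
n=15: candidate gives 1577283/64, actual u_15 = 1577283/64 ✓

yes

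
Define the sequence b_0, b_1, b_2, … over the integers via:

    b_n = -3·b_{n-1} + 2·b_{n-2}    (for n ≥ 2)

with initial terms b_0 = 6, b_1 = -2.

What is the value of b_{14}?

68809122

b_2 = -3·-2 + 2·6 = 18
b_3 = -3·18 + 2·-2 = -58
b_4 = -3·-58 + 2·18 = 210
b_5 = -3·210 + 2·-58 = -746
b_6 = -3·-746 + 2·210 = 2658
b_7 = -3·2658 + 2·-746 = -9466
b_8 = -3·-9466 + 2·2658 = 33714
b_9 = -3·33714 + 2·-9466 = -120074
b_10 = -3·-120074 + 2·33714 = 427650
b_11 = -3·427650 + 2·-120074 = -1523098
b_12 = -3·-1523098 + 2·427650 = 5424594
b_13 = -3·5424594 + 2·-1523098 = -19319978
b_14 = -3·-19319978 + 2·5424594 = 68809122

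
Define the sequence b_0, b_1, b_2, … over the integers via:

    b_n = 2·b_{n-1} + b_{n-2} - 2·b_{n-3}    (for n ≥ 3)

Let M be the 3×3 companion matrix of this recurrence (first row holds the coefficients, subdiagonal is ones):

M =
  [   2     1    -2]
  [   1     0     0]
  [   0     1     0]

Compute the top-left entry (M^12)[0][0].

(M^12)[0][0] is the top entry after applying M 12 times to the unit state (1, 0, 0). Equivalently it is h_{14} for the auxiliary sequence (h_n) obeying the same recurrence with h_2 = 1 and h_i = 0 for 0 ≤ i < 2:
h_3 = 2·1 + 1·0 + -2·0 = 2
h_4 = 2·2 + 1·1 + -2·0 = 5
h_5 = 2·5 + 1·2 + -2·1 = 10
h_6 = 2·10 + 1·5 + -2·2 = 21
h_7 = 2·21 + 1·10 + -2·5 = 42
h_8 = 2·42 + 1·21 + -2·10 = 85
h_9 = 2·85 + 1·42 + -2·21 = 170
h_10 = 2·170 + 1·85 + -2·42 = 341
h_11 = 2·341 + 1·170 + -2·85 = 682
h_12 = 2·682 + 1·341 + -2·170 = 1365
h_13 = 2·1365 + 1·682 + -2·341 = 2730
h_14 = 2·2730 + 1·1365 + -2·682 = 5461

5461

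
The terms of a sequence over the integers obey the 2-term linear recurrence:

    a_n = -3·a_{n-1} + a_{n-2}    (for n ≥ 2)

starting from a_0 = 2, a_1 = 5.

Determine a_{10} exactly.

-188245

a_2 = -3·5 + 1·2 = -13
a_3 = -3·-13 + 1·5 = 44
a_4 = -3·44 + 1·-13 = -145
a_5 = -3·-145 + 1·44 = 479
a_6 = -3·479 + 1·-145 = -1582
a_7 = -3·-1582 + 1·479 = 5225
a_8 = -3·5225 + 1·-1582 = -17257
a_9 = -3·-17257 + 1·5225 = 56996
a_10 = -3·56996 + 1·-17257 = -188245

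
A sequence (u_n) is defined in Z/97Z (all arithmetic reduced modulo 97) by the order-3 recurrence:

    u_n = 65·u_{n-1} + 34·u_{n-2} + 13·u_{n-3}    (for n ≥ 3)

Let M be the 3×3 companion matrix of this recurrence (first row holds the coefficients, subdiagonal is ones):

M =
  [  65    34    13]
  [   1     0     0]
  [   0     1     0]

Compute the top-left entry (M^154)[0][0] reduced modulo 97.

(M^154)[0][0] is the top entry after applying M 154 times to the unit state (1, 0, 0). Equivalently it is h_{156} for the auxiliary sequence (h_n) obeying the same recurrence with h_2 = 1 and h_i = 0 for 0 ≤ i < 2:
h_3 = 65·1 + 34·0 + 13·0 = 65
h_4 = 65·65 + 34·1 + 13·0 = 88
h_5 = 65·88 + 34·65 + 13·1 = 86
h_6 = 65·86 + 34·88 + 13·65 = 18
h_7 = 65·18 + 34·86 + 13·88 = 0
h_8 = 65·0 + 34·18 + 13·86 = 81
Continuing the recurrence:
  h_9 = 67;  h_10 = 28;  h_11 = 10;  h_12 = 48;  h_13 = 41;  h_14 = 62
  h_15 = 34;  h_16 = 1;  h_17 = 87;  h_18 = 20;  h_19 = 3;  h_20 = 66
  h_21 = 93;  h_22 = 83;  h_23 = 6;  h_24 = 56;  h_25 = 73;  h_26 = 34
  h_27 = 85;  h_28 = 64;  h_29 = 23;  h_30 = 23;  h_31 = 5;  h_32 = 48
  h_33 = 0;  h_34 = 48;  h_35 = 58;  h_36 = 67;  h_37 = 64;  h_38 = 14
  h_39 = 77;  h_40 = 8;  h_41 = 22;  h_42 = 84;  h_43 = 7;  h_44 = 8
  h_45 = 7;  h_46 = 42;  h_47 = 65;  h_48 = 21;  h_49 = 47;  h_50 = 55
  h_51 = 14;  h_52 = 93;  h_53 = 58;  h_54 = 33;  h_55 = 88;  h_56 = 30
  h_57 = 36;  h_58 = 42;  h_59 = 76;  h_60 = 46;  h_61 = 9;  h_62 = 33
  h_63 = 42;  h_64 = 89;  h_65 = 76;  h_66 = 73;  h_67 = 47;  h_68 = 26
  h_69 = 66;  h_70 = 62;  h_71 = 16;  h_72 = 29;  h_73 = 34;  h_74 = 9
  h_75 = 81;  h_76 = 96;  h_77 = 90;  h_78 = 79;  h_79 = 34;  h_80 = 52
  h_81 = 34;  h_82 = 55;  h_83 = 72;  h_84 = 8;  h_85 = 94;  h_86 = 43
  h_87 = 81;  h_88 = 92;  h_89 = 78;  h_90 = 36;  h_91 = 77;  h_92 = 65
  h_93 = 36;  h_94 = 22;  h_95 = 7;  h_96 = 22;  h_97 = 14;  h_98 = 3
  h_99 = 84;  h_100 = 21;  h_101 = 89;  h_102 = 25;  h_103 = 74;  h_104 = 27
  h_105 = 37;  h_106 = 17;  h_107 = 95;  h_108 = 56;  h_109 = 10;  h_110 = 6
  h_111 = 3;  h_112 = 44;  h_113 = 33;  h_114 = 91;  h_115 = 43;  h_116 = 13
  h_117 = 95;  h_118 = 95;  h_119 = 68;  h_120 = 58;  h_121 = 42;  h_122 = 57
  h_123 = 67;  h_124 = 49;  h_125 = 93;  h_126 = 46;  h_127 = 96;  h_128 = 89
  h_129 = 44;  h_130 = 53;  h_131 = 84;  h_132 = 74;  h_133 = 13;  h_134 = 88
  h_135 = 43;  h_136 = 39;  h_137 = 0;  h_138 = 42;  h_139 = 36;  h_140 = 82
  h_141 = 19;  h_142 = 29;  h_143 = 8;  h_144 = 7;  h_145 = 37;  h_146 = 31
  h_147 = 66;  h_148 = 5;  h_149 = 62;  h_150 = 14;  h_151 = 76;  h_152 = 14
  h_153 = 87;  h_154 = 38
h_155 = 65·38 + 34·87 + 13·14 = 81
h_156 = 65·81 + 34·38 + 13·87 = 25

25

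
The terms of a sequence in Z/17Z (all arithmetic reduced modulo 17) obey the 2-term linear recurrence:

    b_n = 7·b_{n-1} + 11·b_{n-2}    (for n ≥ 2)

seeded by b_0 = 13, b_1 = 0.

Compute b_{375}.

b_2 = 7·0 + 11·13 = 7
b_3 = 7·7 + 11·0 = 15
b_4 = 7·15 + 11·7 = 12
b_5 = 7·12 + 11·15 = 11
b_6 = 7·11 + 11·12 = 5
b_7 = 7·5 + 11·11 = 3
b_8 = 7·3 + 11·5 = 8
b_9 = 7·8 + 11·3 = 4
b_10 = 7·4 + 11·8 = 14
b_11 = 7·14 + 11·4 = 6
b_12 = 7·6 + 11·14 = 9
b_13 = 7·9 + 11·6 = 10
b_14 = 7·10 + 11·9 = 16
b_15 = 7·16 + 11·10 = 1
b_16 = 7·1 + 11·16 = 13
b_17 = 7·13 + 11·1 = 0
(b_16, b_17) = (13, 0) = (b_0, b_1), so the sequence has period 16.
375 ≡ 7 (mod 16), hence b_375 = b_7 = 3.

3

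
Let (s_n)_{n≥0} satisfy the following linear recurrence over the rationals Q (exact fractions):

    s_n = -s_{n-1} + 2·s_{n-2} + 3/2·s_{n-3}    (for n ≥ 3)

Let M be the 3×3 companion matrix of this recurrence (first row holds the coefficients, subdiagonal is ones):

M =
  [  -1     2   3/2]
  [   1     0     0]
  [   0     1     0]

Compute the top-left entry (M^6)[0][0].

(M^6)[0][0] is the top entry after applying M 6 times to the unit state (1, 0, 0). Equivalently it is h_{8} for the auxiliary sequence (h_n) obeying the same recurrence with h_2 = 1 and h_i = 0 for 0 ≤ i < 2:
h_3 = -1·1 + 2·0 + 3/2·0 = -1
h_4 = -1·-1 + 2·1 + 3/2·0 = 3
h_5 = -1·3 + 2·-1 + 3/2·1 = -7/2
h_6 = -1·-7/2 + 2·3 + 3/2·-1 = 8
h_7 = -1·8 + 2·-7/2 + 3/2·3 = -21/2
h_8 = -1·-21/2 + 2·8 + 3/2·-7/2 = 85/4

85/4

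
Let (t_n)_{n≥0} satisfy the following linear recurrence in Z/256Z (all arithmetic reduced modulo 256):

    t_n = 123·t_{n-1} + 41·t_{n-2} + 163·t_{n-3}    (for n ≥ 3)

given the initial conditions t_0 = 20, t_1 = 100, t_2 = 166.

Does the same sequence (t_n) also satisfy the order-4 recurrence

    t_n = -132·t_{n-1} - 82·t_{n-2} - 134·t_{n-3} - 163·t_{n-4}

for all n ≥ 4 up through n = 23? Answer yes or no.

Terms t_0..t_23: 20, 100, 166, 130, 184, 236, 162, 202, 68, 44, 166, 26, 24, 100, 114, 18, 148, 148, 70, 146, 152, 252, 98, 58
n=4: candidate gives 184, actual t_4 = 184 ✓
n=5: candidate gives 236, actual t_5 = 236 ✓
n=6: candidate gives 162, actual t_6 = 162 ✓
n=7: candidate gives 202, actual t_7 = 202 ✓
n=8: candidate gives 68, actual t_8 = 68 ✓
n=9: candidate gives 44, actual t_9 = 44 ✓
n=10: candidate gives 166, actual t_10 = 166 ✓
n=11: candidate gives 26, actual t_11 = 26 ✓
n=12: candidate gives 24, actual t_12 = 24 ✓
n=13: candidate gives 100, actual t_13 = 100 ✓
n=14: candidate gives 114, actual t_14 = 114 ✓
n=15: candidate gives 18, actual t_15 = 18 ✓
n=16: candidate gives 148, actual t_16 = 148 ✓
n=17: candidate gives 148, actual t_17 = 148 ✓
n=18: candidate gives 70, actual t_18 = 70 ✓
n=19: candidate gives 146, actual t_19 = 146 ✓
n=20: candidate gives 152, actual t_20 = 152 ✓
n=21: candidate gives 252, actual t_21 = 252 ✓
n=22: candidate gives 98, actual t_22 = 98 ✓
n=23: candidate gives 58, actual t_23 = 58 ✓

yes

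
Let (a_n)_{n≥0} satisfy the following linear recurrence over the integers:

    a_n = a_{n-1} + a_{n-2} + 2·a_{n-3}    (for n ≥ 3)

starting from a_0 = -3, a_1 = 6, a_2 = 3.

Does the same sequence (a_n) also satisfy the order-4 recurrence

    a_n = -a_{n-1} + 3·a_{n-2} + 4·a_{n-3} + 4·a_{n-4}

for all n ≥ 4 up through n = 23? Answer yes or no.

yes

Terms a_0..a_23: -3, 6, 3, 3, 18, 27, 51, 114, 219, 435, 882, 1755, 3507, 7026, 14043, 28083, 56178, 112347, 224691, 449394, 898779, 1797555, 3595122, 7190235
n=4: candidate gives 18, actual a_4 = 18 ✓
n=5: candidate gives 27, actual a_5 = 27 ✓
n=6: candidate gives 51, actual a_6 = 51 ✓
n=7: candidate gives 114, actual a_7 = 114 ✓
n=8: candidate gives 219, actual a_8 = 219 ✓
n=9: candidate gives 435, actual a_9 = 435 ✓
n=10: candidate gives 882, actual a_10 = 882 ✓
n=11: candidate gives 1755, actual a_11 = 1755 ✓
n=12: candidate gives 3507, actual a_12 = 3507 ✓
n=13: candidate gives 7026, actual a_13 = 7026 ✓
n=14: candidate gives 14043, actual a_14 = 14043 ✓
n=15: candidate gives 28083, actual a_15 = 28083 ✓
n=16: candidate gives 56178, actual a_16 = 56178 ✓
n=17: candidate gives 112347, actual a_17 = 112347 ✓
n=18: candidate gives 224691, actual a_18 = 224691 ✓
n=19: candidate gives 449394, actual a_19 = 449394 ✓
n=20: candidate gives 898779, actual a_20 = 898779 ✓
n=21: candidate gives 1797555, actual a_21 = 1797555 ✓
n=22: candidate gives 3595122, actual a_22 = 3595122 ✓
n=23: candidate gives 7190235, actual a_23 = 7190235 ✓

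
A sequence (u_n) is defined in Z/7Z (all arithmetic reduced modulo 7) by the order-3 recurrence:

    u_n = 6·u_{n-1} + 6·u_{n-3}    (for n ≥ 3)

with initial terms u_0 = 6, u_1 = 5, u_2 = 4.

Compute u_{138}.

1

u_3 = 6·4 + 0·5 + 6·6 = 4
u_4 = 6·4 + 0·4 + 6·5 = 5
u_5 = 6·5 + 0·4 + 6·4 = 5
u_6 = 6·5 + 0·5 + 6·4 = 5
u_7 = 6·5 + 0·5 + 6·5 = 4
u_8 = 6·4 + 0·5 + 6·5 = 5
u_9 = 6·5 + 0·4 + 6·5 = 4
u_10 = 6·4 + 0·5 + 6·4 = 6
u_11 = 6·6 + 0·4 + 6·5 = 3
u_12 = 6·3 + 0·6 + 6·4 = 0
u_13 = 6·0 + 0·3 + 6·6 = 1
u_14 = 6·1 + 0·0 + 6·3 = 3
u_15 = 6·3 + 0·1 + 6·0 = 4
u_16 = 6·4 + 0·3 + 6·1 = 2
u_17 = 6·2 + 0·4 + 6·3 = 2
u_18 = 6·2 + 0·2 + 6·4 = 1
u_19 = 6·1 + 0·2 + 6·2 = 4
u_20 = 6·4 + 0·1 + 6·2 = 1
u_21 = 6·1 + 0·4 + 6·1 = 5
u_22 = 6·5 + 0·1 + 6·4 = 5
u_23 = 6·5 + 0·5 + 6·1 = 1
u_24 = 6·1 + 0·5 + 6·5 = 1
u_25 = 6·1 + 0·1 + 6·5 = 1
u_26 = 6·1 + 0·1 + 6·1 = 5
u_27 = 6·5 + 0·1 + 6·1 = 1
u_28 = 6·1 + 0·5 + 6·1 = 5
u_29 = 6·5 + 0·1 + 6·5 = 4
u_30 = 6·4 + 0·5 + 6·1 = 2
u_31 = 6·2 + 0·4 + 6·5 = 0
u_32 = 6·0 + 0·2 + 6·4 = 3
u_33 = 6·3 + 0·0 + 6·2 = 2
u_34 = 6·2 + 0·3 + 6·0 = 5
u_35 = 6·5 + 0·2 + 6·3 = 6
u_36 = 6·6 + 0·5 + 6·2 = 6
u_37 = 6·6 + 0·6 + 6·5 = 3
u_38 = 6·3 + 0·6 + 6·6 = 5
u_39 = 6·5 + 0·3 + 6·6 = 3
u_40 = 6·3 + 0·5 + 6·3 = 1
u_41 = 6·1 + 0·3 + 6·5 = 1
u_42 = 6·1 + 0·1 + 6·3 = 3
u_43 = 6·3 + 0·1 + 6·1 = 3
u_44 = 6·3 + 0·3 + 6·1 = 3
u_45 = 6·3 + 0·3 + 6·3 = 1
u_46 = 6·1 + 0·3 + 6·3 = 3
u_47 = 6·3 + 0·1 + 6·3 = 1
u_48 = 6·1 + 0·3 + 6·1 = 5
u_49 = 6·5 + 0·1 + 6·3 = 6
u_50 = 6·6 + 0·5 + 6·1 = 0
u_51 = 6·0 + 0·6 + 6·5 = 2
u_52 = 6·2 + 0·0 + 6·6 = 6
u_53 = 6·6 + 0·2 + 6·0 = 1
u_54 = 6·1 + 0·6 + 6·2 = 4
u_55 = 6·4 + 0·1 + 6·6 = 4
u_56 = 6·4 + 0·4 + 6·1 = 2
u_57 = 6·2 + 0·4 + 6·4 = 1
u_58 = 6·1 + 0·2 + 6·4 = 2
u_59 = 6·2 + 0·1 + 6·2 = 3
u_60 = 6·3 + 0·2 + 6·1 = 3
u_61 = 6·3 + 0·3 + 6·2 = 2
u_62 = 6·2 + 0·3 + 6·3 = 2
u_63 = 6·2 + 0·2 + 6·3 = 2
u_64 = 6·2 + 0·2 + 6·2 = 3
u_65 = 6·3 + 0·2 + 6·2 = 2
u_66 = 6·2 + 0·3 + 6·2 = 3
u_67 = 6·3 + 0·2 + 6·3 = 1
u_68 = 6·1 + 0·3 + 6·2 = 4
u_69 = 6·4 + 0·1 + 6·3 = 0
u_70 = 6·0 + 0·4 + 6·1 = 6
u_71 = 6·6 + 0·0 + 6·4 = 4
u_72 = 6·4 + 0·6 + 6·0 = 3
u_73 = 6·3 + 0·4 + 6·6 = 5
u_74 = 6·5 + 0·3 + 6·4 = 5
u_75 = 6·5 + 0·5 + 6·3 = 6
u_76 = 6·6 + 0·5 + 6·5 = 3
u_77 = 6·3 + 0·6 + 6·5 = 6
u_78 = 6·6 + 0·3 + 6·6 = 2
u_79 = 6·2 + 0·6 + 6·3 = 2
u_80 = 6·2 + 0·2 + 6·6 = 6
u_81 = 6·6 + 0·2 + 6·2 = 6
u_82 = 6·6 + 0·6 + 6·2 = 6
u_83 = 6·6 + 0·6 + 6·6 = 2
u_84 = 6·2 + 0·6 + 6·6 = 6
u_85 = 6·6 + 0·2 + 6·6 = 2
u_86 = 6·2 + 0·6 + 6·2 = 3
u_87 = 6·3 + 0·2 + 6·6 = 5
u_88 = 6·5 + 0·3 + 6·2 = 0
u_89 = 6·0 + 0·5 + 6·3 = 4
u_90 = 6·4 + 0·0 + 6·5 = 5
u_91 = 6·5 + 0·4 + 6·0 = 2
u_92 = 6·2 + 0·5 + 6·4 = 1
u_93 = 6·1 + 0·2 + 6·5 = 1
u_94 = 6·1 + 0·1 + 6·2 = 4
u_95 = 6·4 + 0·1 + 6·1 = 2
u_96 = 6·2 + 0·4 + 6·1 = 4
u_97 = 6·4 + 0·2 + 6·4 = 6
u_98 = 6·6 + 0·4 + 6·2 = 6
u_99 = 6·6 + 0·6 + 6·4 = 4
u_100 = 6·4 + 0·6 + 6·6 = 4
u_101 = 6·4 + 0·4 + 6·6 = 4
u_102 = 6·4 + 0·4 + 6·4 = 6
u_103 = 6·6 + 0·4 + 6·4 = 4
u_104 = 6·4 + 0·6 + 6·4 = 6
u_105 = 6·6 + 0·4 + 6·6 = 2
u_106 = 6·2 + 0·6 + 6·4 = 1
u_107 = 6·1 + 0·2 + 6·6 = 0
u_108 = 6·0 + 0·1 + 6·2 = 5
u_109 = 6·5 + 0·0 + 6·1 = 1
u_110 = 6·1 + 0·5 + 6·0 = 6
u_111 = 6·6 + 0·1 + 6·5 = 3
u_112 = 6·3 + 0·6 + 6·1 = 3
u_113 = 6·3 + 0·3 + 6·6 = 5
u_114 = 6·5 + 0·3 + 6·3 = 6
u_115 = 6·6 + 0·5 + 6·3 = 5
u_116 = 6·5 + 0·6 + 6·5 = 4
u_117 = 6·4 + 0·5 + 6·6 = 4
u_118 = 6·4 + 0·4 + 6·5 = 5
u_119 = 6·5 + 0·4 + 6·4 = 5
u_120 = 6·5 + 0·5 + 6·4 = 5
u_121 = 6·5 + 0·5 + 6·5 = 4
u_122 = 6·4 + 0·5 + 6·5 = 5
u_123 = 6·5 + 0·4 + 6·5 = 4
u_124 = 6·4 + 0·5 + 6·4 = 6
u_125 = 6·6 + 0·4 + 6·5 = 3
u_126 = 6·3 + 0·6 + 6·4 = 0
u_127 = 6·0 + 0·3 + 6·6 = 1
u_128 = 6·1 + 0·0 + 6·3 = 3
u_129 = 6·3 + 0·1 + 6·0 = 4
u_130 = 6·4 + 0·3 + 6·1 = 2
u_131 = 6·2 + 0·4 + 6·3 = 2
u_132 = 6·2 + 0·2 + 6·4 = 1
u_133 = 6·1 + 0·2 + 6·2 = 4
u_134 = 6·4 + 0·1 + 6·2 = 1
u_135 = 6·1 + 0·4 + 6·1 = 5
u_136 = 6·5 + 0·1 + 6·4 = 5
u_137 = 6·5 + 0·5 + 6·1 = 1
u_138 = 6·1 + 0·5 + 6·5 = 1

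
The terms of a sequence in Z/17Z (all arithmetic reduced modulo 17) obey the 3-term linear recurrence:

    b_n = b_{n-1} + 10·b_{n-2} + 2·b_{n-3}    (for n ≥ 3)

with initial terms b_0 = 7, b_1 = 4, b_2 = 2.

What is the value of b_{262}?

6

b_3 = 1·2 + 10·4 + 2·7 = 5
b_4 = 1·5 + 10·2 + 2·4 = 16
b_5 = 1·16 + 10·5 + 2·2 = 2
b_6 = 1·2 + 10·16 + 2·5 = 2
b_7 = 1·2 + 10·2 + 2·16 = 3
b_8 = 1·3 + 10·2 + 2·2 = 10
Continuing the recurrence:
  b_9 = 10;  b_10 = 14;  b_11 = 15;  b_12 = 5;  b_13 = 13;  b_14 = 8
  b_15 = 12;  b_16 = 16;  b_17 = 16;  b_18 = 13;  b_19 = 1;  b_20 = 10
  b_21 = 12;  b_22 = 12;  b_23 = 16;  b_24 = 7;  b_25 = 4;  b_26 = 4
  b_27 = 7;  b_28 = 4;  b_29 = 14;  b_30 = 0;  b_31 = 12;  b_32 = 6
  b_33 = 7;  b_34 = 6;  b_35 = 3;  b_36 = 9;  b_37 = 0;  b_38 = 11
  b_39 = 12;  b_40 = 3;  b_41 = 9;  b_42 = 12;  b_43 = 6;  b_44 = 8
  b_45 = 7;  b_46 = 14;  b_47 = 15;  b_48 = 16;  b_49 = 7;  b_50 = 10
  b_51 = 10;  b_52 = 5;  b_53 = 6;  b_54 = 8;  b_55 = 10;  b_56 = 0
  b_57 = 14;  b_58 = 0;  b_59 = 4;  b_60 = 15;  b_61 = 4;  b_62 = 9
  b_63 = 11;  b_64 = 7;  b_65 = 16;  b_66 = 6;  b_67 = 10;  b_68 = 0
  b_69 = 10;  b_70 = 13;  b_71 = 11;  b_72 = 8;  b_73 = 8;  b_74 = 8
  b_75 = 2;  b_76 = 13;  b_77 = 15;  b_78 = 13;  b_79 = 2;  b_80 = 9
  b_81 = 4;  b_82 = 13;  b_83 = 3;  b_84 = 5;  b_85 = 10;  b_86 = 15
  b_87 = 6;  b_88 = 6;  b_89 = 11;  b_90 = 15;  b_91 = 1;  b_92 = 3
  b_93 = 9;  b_94 = 7;  b_95 = 1;  b_96 = 4;  b_97 = 11;  b_98 = 2
  b_99 = 1;  b_100 = 9;  b_101 = 6;  b_102 = 13;  b_103 = 6;  b_104 = 12
  b_105 = 13;  b_106 = 9;  b_107 = 10;  b_108 = 7;  b_109 = 6;  b_110 = 11
  b_111 = 0;  b_112 = 3;  b_113 = 8;  b_114 = 4;  b_115 = 5;  b_116 = 10
  b_117 = 0;  b_118 = 8;  b_119 = 11;  b_120 = 6;  b_121 = 13;  b_122 = 10
  b_123 = 16;  b_124 = 6;  b_125 = 16;  b_126 = 6;  b_127 = 8;  b_128 = 15
  b_129 = 5;  b_130 = 1;  b_131 = 13;  b_132 = 16;  b_133 = 12;  b_134 = 11
  b_135 = 10;  b_136 = 8;  b_137 = 11;  b_138 = 9;  b_139 = 16;  b_140 = 9
  b_141 = 0;  b_142 = 3;  b_143 = 4;  b_144 = 0;  b_145 = 12;  b_146 = 3
  b_147 = 4;  b_148 = 7;  b_149 = 2;  b_150 = 12;  b_151 = 12;  b_152 = 0
  b_153 = 8;  b_154 = 15;  b_155 = 10;  b_156 = 6;  b_157 = 0;  b_158 = 12
  b_159 = 7;  b_160 = 8;  b_161 = 0;  b_162 = 9;  b_163 = 8;  b_164 = 13
  b_165 = 9;  b_166 = 2;  b_167 = 16;  b_168 = 3;  b_169 = 14;  b_170 = 8
  b_171 = 1;  b_172 = 7;  b_173 = 16;  b_174 = 3;  b_175 = 7;  b_176 = 1
  b_177 = 9;  b_178 = 16;  b_179 = 6;  b_180 = 14;  b_181 = 4;  b_182 = 3
  b_183 = 3;  b_184 = 7;  b_185 = 9;  b_186 = 0;  b_187 = 2;  b_188 = 3
  b_189 = 6;  b_190 = 6;  b_191 = 4;  b_192 = 8;  b_193 = 9;  b_194 = 12
  b_195 = 16;  b_196 = 1;  b_197 = 15;  b_198 = 6;  b_199 = 5;  b_200 = 10
  b_201 = 4;  b_202 = 12;  b_203 = 4;  b_204 = 13;  b_205 = 9;  b_206 = 11
  b_207 = 8;  b_208 = 0;  b_209 = 0;  b_210 = 16;  b_211 = 16;  b_212 = 6
  b_213 = 11;  b_214 = 1;  b_215 = 4;  b_216 = 2;  b_217 = 10;  b_218 = 4
  b_219 = 6;  b_220 = 15;  b_221 = 15;  b_222 = 7;  b_223 = 0;  b_224 = 15
  b_225 = 12;  b_226 = 9;  b_227 = 6;  b_228 = 1;  b_229 = 11;  b_230 = 16
  b_231 = 9;  b_232 = 4;  b_233 = 7;  b_234 = 14;  b_235 = 7;  b_236 = 8
  b_237 = 4;  b_238 = 13;  b_239 = 1;  b_240 = 3;  b_241 = 5;  b_242 = 3
  b_243 = 8;  b_244 = 14;  b_245 = 15;  b_246 = 1;  b_247 = 9;  b_248 = 15
  b_249 = 5;  b_250 = 3;  b_251 = 15;  b_252 = 4;  b_253 = 7;  b_254 = 9
  b_255 = 2;  b_256 = 4;  b_257 = 8;  b_258 = 1;  b_259 = 4;  b_260 = 13
b_261 = 1·13 + 10·4 + 2·1 = 4
b_262 = 1·4 + 10·13 + 2·4 = 6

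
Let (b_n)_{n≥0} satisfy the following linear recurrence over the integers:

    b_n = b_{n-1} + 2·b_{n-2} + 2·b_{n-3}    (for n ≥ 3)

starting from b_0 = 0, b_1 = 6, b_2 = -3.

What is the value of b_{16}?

b_3 = 1·-3 + 2·6 + 2·0 = 9
b_4 = 1·9 + 2·-3 + 2·6 = 15
b_5 = 1·15 + 2·9 + 2·-3 = 27
b_6 = 1·27 + 2·15 + 2·9 = 75
b_7 = 1·75 + 2·27 + 2·15 = 159
b_8 = 1·159 + 2·75 + 2·27 = 363
b_9 = 1·363 + 2·159 + 2·75 = 831
b_10 = 1·831 + 2·363 + 2·159 = 1875
b_11 = 1·1875 + 2·831 + 2·363 = 4263
b_12 = 1·4263 + 2·1875 + 2·831 = 9675
b_13 = 1·9675 + 2·4263 + 2·1875 = 21951
b_14 = 1·21951 + 2·9675 + 2·4263 = 49827
b_15 = 1·49827 + 2·21951 + 2·9675 = 113079
b_16 = 1·113079 + 2·49827 + 2·21951 = 256635

256635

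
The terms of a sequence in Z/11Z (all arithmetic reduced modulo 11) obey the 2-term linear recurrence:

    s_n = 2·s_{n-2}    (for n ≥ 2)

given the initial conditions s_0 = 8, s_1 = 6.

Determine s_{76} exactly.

s_2 = 0·6 + 2·8 = 5
s_3 = 0·5 + 2·6 = 1
s_4 = 0·1 + 2·5 = 10
s_5 = 0·10 + 2·1 = 2
s_6 = 0·2 + 2·10 = 9
s_7 = 0·9 + 2·2 = 4
s_8 = 0·4 + 2·9 = 7
s_9 = 0·7 + 2·4 = 8
s_10 = 0·8 + 2·7 = 3
s_11 = 0·3 + 2·8 = 5
s_12 = 0·5 + 2·3 = 6
s_13 = 0·6 + 2·5 = 10
s_14 = 0·10 + 2·6 = 1
s_15 = 0·1 + 2·10 = 9
s_16 = 0·9 + 2·1 = 2
s_17 = 0·2 + 2·9 = 7
s_18 = 0·7 + 2·2 = 4
s_19 = 0·4 + 2·7 = 3
s_20 = 0·3 + 2·4 = 8
s_21 = 0·8 + 2·3 = 6
(s_20, s_21) = (8, 6) = (s_0, s_1), so the sequence has period 20.
76 ≡ 16 (mod 20), hence s_76 = s_16 = 2.

2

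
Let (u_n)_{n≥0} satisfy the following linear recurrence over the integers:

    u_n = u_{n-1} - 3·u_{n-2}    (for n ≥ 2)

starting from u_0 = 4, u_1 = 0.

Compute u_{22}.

u_2 = 1·0 + -3·4 = -12
u_3 = 1·-12 + -3·0 = -12
u_4 = 1·-12 + -3·-12 = 24
u_5 = 1·24 + -3·-12 = 60
u_6 = 1·60 + -3·24 = -12
u_7 = 1·-12 + -3·60 = -192
u_8 = 1·-192 + -3·-12 = -156
u_9 = 1·-156 + -3·-192 = 420
u_10 = 1·420 + -3·-156 = 888
u_11 = 1·888 + -3·420 = -372
u_12 = 1·-372 + -3·888 = -3036
u_13 = 1·-3036 + -3·-372 = -1920
u_14 = 1·-1920 + -3·-3036 = 7188
u_15 = 1·7188 + -3·-1920 = 12948
u_16 = 1·12948 + -3·7188 = -8616
u_17 = 1·-8616 + -3·12948 = -47460
u_18 = 1·-47460 + -3·-8616 = -21612
u_19 = 1·-21612 + -3·-47460 = 120768
u_20 = 1·120768 + -3·-21612 = 185604
u_21 = 1·185604 + -3·120768 = -176700
u_22 = 1·-176700 + -3·185604 = -733512

-733512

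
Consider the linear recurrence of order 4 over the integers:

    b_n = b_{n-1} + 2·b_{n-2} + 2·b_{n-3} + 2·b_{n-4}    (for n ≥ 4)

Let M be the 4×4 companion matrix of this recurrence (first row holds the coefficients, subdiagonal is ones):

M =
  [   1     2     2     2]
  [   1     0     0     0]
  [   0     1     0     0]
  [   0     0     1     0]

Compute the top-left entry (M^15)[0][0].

(M^15)[0][0] is the top entry after applying M 15 times to the unit state (1, 0, 0, 0). Equivalently it is h_{18} for the auxiliary sequence (h_n) obeying the same recurrence with h_3 = 1 and h_i = 0 for 0 ≤ i < 3:
h_4 = 1·1 + 2·0 + 2·0 + 2·0 = 1
h_5 = 1·1 + 2·1 + 2·0 + 2·0 = 3
h_6 = 1·3 + 2·1 + 2·1 + 2·0 = 7
h_7 = 1·7 + 2·3 + 2·1 + 2·1 = 17
h_8 = 1·17 + 2·7 + 2·3 + 2·1 = 39
h_9 = 1·39 + 2·17 + 2·7 + 2·3 = 93
h_10 = 1·93 + 2·39 + 2·17 + 2·7 = 219
h_11 = 1·219 + 2·93 + 2·39 + 2·17 = 517
h_12 = 1·517 + 2·219 + 2·93 + 2·39 = 1219
h_13 = 1·1219 + 2·517 + 2·219 + 2·93 = 2877
h_14 = 1·2877 + 2·1219 + 2·517 + 2·219 = 6787
h_15 = 1·6787 + 2·2877 + 2·1219 + 2·517 = 16013
h_16 = 1·16013 + 2·6787 + 2·2877 + 2·1219 = 37779
h_17 = 1·37779 + 2·16013 + 2·6787 + 2·2877 = 89133
h_18 = 1·89133 + 2·37779 + 2·16013 + 2·6787 = 210291

210291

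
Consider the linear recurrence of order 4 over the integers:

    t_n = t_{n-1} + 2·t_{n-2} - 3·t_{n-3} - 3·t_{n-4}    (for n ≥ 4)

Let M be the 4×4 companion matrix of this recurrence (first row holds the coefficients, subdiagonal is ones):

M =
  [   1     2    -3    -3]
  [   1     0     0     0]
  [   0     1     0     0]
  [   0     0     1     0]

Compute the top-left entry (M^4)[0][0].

(M^4)[0][0] is the top entry after applying M 4 times to the unit state (1, 0, 0, 0). Equivalently it is h_{7} for the auxiliary sequence (h_n) obeying the same recurrence with h_3 = 1 and h_i = 0 for 0 ≤ i < 3:
h_4 = 1·1 + 2·0 + -3·0 + -3·0 = 1
h_5 = 1·1 + 2·1 + -3·0 + -3·0 = 3
h_6 = 1·3 + 2·1 + -3·1 + -3·0 = 2
h_7 = 1·2 + 2·3 + -3·1 + -3·1 = 2

2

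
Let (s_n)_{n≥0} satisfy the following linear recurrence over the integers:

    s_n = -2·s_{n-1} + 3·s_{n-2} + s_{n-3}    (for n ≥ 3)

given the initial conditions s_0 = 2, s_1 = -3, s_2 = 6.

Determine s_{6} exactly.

454

s_3 = -2·6 + 3·-3 + 1·2 = -19
s_4 = -2·-19 + 3·6 + 1·-3 = 53
s_5 = -2·53 + 3·-19 + 1·6 = -157
s_6 = -2·-157 + 3·53 + 1·-19 = 454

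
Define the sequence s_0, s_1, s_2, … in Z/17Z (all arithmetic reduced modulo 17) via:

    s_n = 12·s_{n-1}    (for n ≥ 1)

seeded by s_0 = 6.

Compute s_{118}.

s_1 = 12·6 = 4
s_2 = 12·4 = 14
s_3 = 12·14 = 15
s_4 = 12·15 = 10
s_5 = 12·10 = 1
s_6 = 12·1 = 12
s_7 = 12·12 = 8
s_8 = 12·8 = 11
s_9 = 12·11 = 13
s_10 = 12·13 = 3
s_11 = 12·3 = 2
s_12 = 12·2 = 7
s_13 = 12·7 = 16
s_14 = 12·16 = 5
s_15 = 12·5 = 9
s_16 = 12·9 = 6
(s_16) = (6) = (s_0), so the sequence has period 16.
118 ≡ 6 (mod 16), hence s_118 = s_6 = 12.

12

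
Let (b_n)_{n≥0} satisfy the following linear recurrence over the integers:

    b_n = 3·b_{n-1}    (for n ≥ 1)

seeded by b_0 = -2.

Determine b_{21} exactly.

b_1 = 3·-2 = -6
b_2 = 3·-6 = -18
b_3 = 3·-18 = -54
b_4 = 3·-54 = -162
b_5 = 3·-162 = -486
b_6 = 3·-486 = -1458
b_7 = 3·-1458 = -4374
b_8 = 3·-4374 = -13122
b_9 = 3·-13122 = -39366
b_10 = 3·-39366 = -118098
b_11 = 3·-118098 = -354294
b_12 = 3·-354294 = -1062882
b_13 = 3·-1062882 = -3188646
b_14 = 3·-3188646 = -9565938
b_15 = 3·-9565938 = -28697814
b_16 = 3·-28697814 = -86093442
b_17 = 3·-86093442 = -258280326
b_18 = 3·-258280326 = -774840978
b_19 = 3·-774840978 = -2324522934
b_20 = 3·-2324522934 = -6973568802
b_21 = 3·-6973568802 = -20920706406

-20920706406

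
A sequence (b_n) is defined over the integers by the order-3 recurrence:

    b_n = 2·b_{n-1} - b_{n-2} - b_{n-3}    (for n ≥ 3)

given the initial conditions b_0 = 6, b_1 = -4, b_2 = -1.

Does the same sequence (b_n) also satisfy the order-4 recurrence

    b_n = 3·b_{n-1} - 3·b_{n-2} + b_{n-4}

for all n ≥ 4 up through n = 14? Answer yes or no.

Terms b_0..b_14: 6, -4, -1, -4, -3, -1, 5, 14, 24, 29, 20, -13, -75, -157, -226
n=4: candidate gives -3, actual b_4 = -3 ✓
n=5: candidate gives -1, actual b_5 = -1 ✓
n=6: candidate gives 5, actual b_6 = 5 ✓
n=7: candidate gives 14, actual b_7 = 14 ✓
n=8: candidate gives 24, actual b_8 = 24 ✓
n=9: candidate gives 29, actual b_9 = 29 ✓
n=10: candidate gives 20, actual b_10 = 20 ✓
n=11: candidate gives -13, actual b_11 = -13 ✓
n=12: candidate gives -75, actual b_12 = -75 ✓
n=13: candidate gives -157, actual b_13 = -157 ✓
n=14: candidate gives -226, actual b_14 = -226 ✓

yes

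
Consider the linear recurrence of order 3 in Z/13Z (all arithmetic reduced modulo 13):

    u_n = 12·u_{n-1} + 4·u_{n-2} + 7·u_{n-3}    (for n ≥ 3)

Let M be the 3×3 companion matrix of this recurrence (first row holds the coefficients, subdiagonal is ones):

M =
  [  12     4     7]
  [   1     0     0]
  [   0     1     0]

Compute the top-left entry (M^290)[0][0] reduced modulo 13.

(M^290)[0][0] is the top entry after applying M 290 times to the unit state (1, 0, 0). Equivalently it is h_{292} for the auxiliary sequence (h_n) obeying the same recurrence with h_2 = 1 and h_i = 0 for 0 ≤ i < 2:
h_3 = 12·1 + 4·0 + 7·0 = 12
h_4 = 12·12 + 4·1 + 7·0 = 5
h_5 = 12·5 + 4·12 + 7·1 = 11
h_6 = 12·11 + 4·5 + 7·12 = 2
h_7 = 12·2 + 4·11 + 7·5 = 12
h_8 = 12·12 + 4·2 + 7·11 = 8
h_9 = 12·8 + 4·12 + 7·2 = 2
h_10 = 12·2 + 4·8 + 7·12 = 10
h_11 = 12·10 + 4·2 + 7·8 = 2
h_12 = 12·2 + 4·10 + 7·2 = 0
h_13 = 12·0 + 4·2 + 7·10 = 0
h_14 = 12·0 + 4·0 + 7·2 = 1
(h_12, h_13, h_14) = (0, 0, 1) = (h_0, h_1, h_2), so the sequence has period 12.
292 ≡ 4 (mod 12), hence h_292 = h_4 = 5.

5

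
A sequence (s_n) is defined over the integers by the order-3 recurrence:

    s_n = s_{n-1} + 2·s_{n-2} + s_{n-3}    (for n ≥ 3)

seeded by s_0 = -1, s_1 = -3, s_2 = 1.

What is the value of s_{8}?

-175

s_3 = 1·1 + 2·-3 + 1·-1 = -6
s_4 = 1·-6 + 2·1 + 1·-3 = -7
s_5 = 1·-7 + 2·-6 + 1·1 = -18
s_6 = 1·-18 + 2·-7 + 1·-6 = -38
s_7 = 1·-38 + 2·-18 + 1·-7 = -81
s_8 = 1·-81 + 2·-38 + 1·-18 = -175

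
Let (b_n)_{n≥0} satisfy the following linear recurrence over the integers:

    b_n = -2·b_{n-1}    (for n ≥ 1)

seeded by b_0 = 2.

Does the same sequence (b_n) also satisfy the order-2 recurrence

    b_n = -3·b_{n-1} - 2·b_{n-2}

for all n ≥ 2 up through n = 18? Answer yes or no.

yes

Terms b_0..b_18: 2, -4, 8, -16, 32, -64, 128, -256, 512, -1024, 2048, -4096, 8192, -16384, 32768, -65536, 131072, -262144, 524288
n=2: candidate gives 8, actual b_2 = 8 ✓
n=3: candidate gives -16, actual b_3 = -16 ✓
n=4: candidate gives 32, actual b_4 = 32 ✓
n=5: candidate gives -64, actual b_5 = -64 ✓
n=6: candidate gives 128, actual b_6 = 128 ✓
n=7: candidate gives -256, actual b_7 = -256 ✓
n=8: candidate gives 512, actual b_8 = 512 ✓
n=9: candidate gives -1024, actual b_9 = -1024 ✓
n=10: candidate gives 2048, actual b_10 = 2048 ✓
n=11: candidate gives -4096, actual b_11 = -4096 ✓
n=12: candidate gives 8192, actual b_12 = 8192 ✓
n=13: candidate gives -16384, actual b_13 = -16384 ✓
n=14: candidate gives 32768, actual b_14 = 32768 ✓
n=15: candidate gives -65536, actual b_15 = -65536 ✓
n=16: candidate gives 131072, actual b_16 = 131072 ✓
n=17: candidate gives -262144, actual b_17 = -262144 ✓
n=18: candidate gives 524288, actual b_18 = 524288 ✓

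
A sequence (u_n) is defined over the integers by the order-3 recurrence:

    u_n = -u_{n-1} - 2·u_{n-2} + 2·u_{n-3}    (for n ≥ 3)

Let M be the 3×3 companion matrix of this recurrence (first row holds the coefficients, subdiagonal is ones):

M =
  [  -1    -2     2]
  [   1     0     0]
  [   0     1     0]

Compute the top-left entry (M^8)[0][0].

-45

(M^8)[0][0] is the top entry after applying M 8 times to the unit state (1, 0, 0). Equivalently it is h_{10} for the auxiliary sequence (h_n) obeying the same recurrence with h_2 = 1 and h_i = 0 for 0 ≤ i < 2:
h_3 = -1·1 + -2·0 + 2·0 = -1
h_4 = -1·-1 + -2·1 + 2·0 = -1
h_5 = -1·-1 + -2·-1 + 2·1 = 5
h_6 = -1·5 + -2·-1 + 2·-1 = -5
h_7 = -1·-5 + -2·5 + 2·-1 = -7
h_8 = -1·-7 + -2·-5 + 2·5 = 27
h_9 = -1·27 + -2·-7 + 2·-5 = -23
h_10 = -1·-23 + -2·27 + 2·-7 = -45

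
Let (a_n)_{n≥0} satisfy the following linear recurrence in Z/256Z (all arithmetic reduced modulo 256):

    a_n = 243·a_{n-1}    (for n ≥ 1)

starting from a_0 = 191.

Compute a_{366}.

a_1 = 243·191 = 77
a_2 = 243·77 = 23
a_3 = 243·23 = 213
a_4 = 243·213 = 47
a_5 = 243·47 = 157
a_6 = 243·157 = 7
a_7 = 243·7 = 165
a_8 = 243·165 = 159
a_9 = 243·159 = 237
a_10 = 243·237 = 247
a_11 = 243·247 = 117
a_12 = 243·117 = 15
a_13 = 243·15 = 61
a_14 = 243·61 = 231
a_15 = 243·231 = 69
a_16 = 243·69 = 127
a_17 = 243·127 = 141
a_18 = 243·141 = 215
a_19 = 243·215 = 21
a_20 = 243·21 = 239
a_21 = 243·239 = 221
a_22 = 243·221 = 199
a_23 = 243·199 = 229
a_24 = 243·229 = 95
a_25 = 243·95 = 45
a_26 = 243·45 = 183
a_27 = 243·183 = 181
a_28 = 243·181 = 207
a_29 = 243·207 = 125
a_30 = 243·125 = 167
a_31 = 243·167 = 133
a_32 = 243·133 = 63
a_33 = 243·63 = 205
a_34 = 243·205 = 151
a_35 = 243·151 = 85
a_36 = 243·85 = 175
a_37 = 243·175 = 29
a_38 = 243·29 = 135
a_39 = 243·135 = 37
a_40 = 243·37 = 31
a_41 = 243·31 = 109
a_42 = 243·109 = 119
a_43 = 243·119 = 245
a_44 = 243·245 = 143
a_45 = 243·143 = 189
a_46 = 243·189 = 103
a_47 = 243·103 = 197
a_48 = 243·197 = 255
a_49 = 243·255 = 13
a_50 = 243·13 = 87
a_51 = 243·87 = 149
a_52 = 243·149 = 111
a_53 = 243·111 = 93
a_54 = 243·93 = 71
a_55 = 243·71 = 101
a_56 = 243·101 = 223
a_57 = 243·223 = 173
a_58 = 243·173 = 55
a_59 = 243·55 = 53
a_60 = 243·53 = 79
a_61 = 243·79 = 253
a_62 = 243·253 = 39
a_63 = 243·39 = 5
a_64 = 243·5 = 191
(a_64) = (191) = (a_0), so the sequence has period 64.
366 ≡ 46 (mod 64), hence a_366 = a_46 = 103.

103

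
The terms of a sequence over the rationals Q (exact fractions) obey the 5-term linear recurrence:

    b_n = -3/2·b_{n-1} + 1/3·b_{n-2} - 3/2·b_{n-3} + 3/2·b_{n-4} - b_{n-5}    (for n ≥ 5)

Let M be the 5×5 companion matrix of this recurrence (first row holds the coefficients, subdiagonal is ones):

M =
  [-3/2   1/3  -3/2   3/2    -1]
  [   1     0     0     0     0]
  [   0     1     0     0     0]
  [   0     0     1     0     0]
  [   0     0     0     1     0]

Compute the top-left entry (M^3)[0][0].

(M^3)[0][0] is the top entry after applying M 3 times to the unit state (1, 0, 0, 0, 0). Equivalently it is h_{7} for the auxiliary sequence (h_n) obeying the same recurrence with h_4 = 1 and h_i = 0 for 0 ≤ i < 4:
h_5 = -3/2·1 + 1/3·0 + -3/2·0 + 3/2·0 + -1·0 = -3/2
h_6 = -3/2·-3/2 + 1/3·1 + -3/2·0 + 3/2·0 + -1·0 = 31/12
h_7 = -3/2·31/12 + 1/3·-3/2 + -3/2·1 + 3/2·0 + -1·0 = -47/8

-47/8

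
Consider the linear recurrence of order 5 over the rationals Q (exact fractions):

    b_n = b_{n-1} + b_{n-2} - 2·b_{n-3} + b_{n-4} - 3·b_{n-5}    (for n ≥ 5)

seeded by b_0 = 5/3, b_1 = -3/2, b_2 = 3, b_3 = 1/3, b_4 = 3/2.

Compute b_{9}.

b_5 = 1·3/2 + 1·1/3 + -2·3 + 1·-3/2 + -3·5/3 = -32/3
b_6 = 1·-32/3 + 1·3/2 + -2·1/3 + 1·3 + -3·-3/2 = -7/3
b_7 = 1·-7/3 + 1·-32/3 + -2·3/2 + 1·1/3 + -3·3 = -74/3
b_8 = 1·-74/3 + 1·-7/3 + -2·-32/3 + 1·3/2 + -3·1/3 = -31/6
b_9 = 1·-31/6 + 1·-74/3 + -2·-7/3 + 1·-32/3 + -3·3/2 = -121/3

-121/3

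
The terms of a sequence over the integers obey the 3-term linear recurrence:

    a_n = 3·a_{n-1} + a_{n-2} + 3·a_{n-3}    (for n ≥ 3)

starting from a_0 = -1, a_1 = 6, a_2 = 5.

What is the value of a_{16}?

a_3 = 3·5 + 1·6 + 3·-1 = 18
a_4 = 3·18 + 1·5 + 3·6 = 77
a_5 = 3·77 + 1·18 + 3·5 = 264
a_6 = 3·264 + 1·77 + 3·18 = 923
a_7 = 3·923 + 1·264 + 3·77 = 3264
a_8 = 3·3264 + 1·923 + 3·264 = 11507
a_9 = 3·11507 + 1·3264 + 3·923 = 40554
a_10 = 3·40554 + 1·11507 + 3·3264 = 142961
a_11 = 3·142961 + 1·40554 + 3·11507 = 503958
a_12 = 3·503958 + 1·142961 + 3·40554 = 1776497
a_13 = 3·1776497 + 1·503958 + 3·142961 = 6262332
a_14 = 3·6262332 + 1·1776497 + 3·503958 = 22075367
a_15 = 3·22075367 + 1·6262332 + 3·1776497 = 77817924
a_16 = 3·77817924 + 1·22075367 + 3·6262332 = 274316135

274316135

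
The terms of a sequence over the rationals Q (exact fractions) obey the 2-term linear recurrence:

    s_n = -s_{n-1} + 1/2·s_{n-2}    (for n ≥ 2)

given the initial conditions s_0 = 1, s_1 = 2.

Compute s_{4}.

s_2 = -1·2 + 1/2·1 = -3/2
s_3 = -1·-3/2 + 1/2·2 = 5/2
s_4 = -1·5/2 + 1/2·-3/2 = -13/4

-13/4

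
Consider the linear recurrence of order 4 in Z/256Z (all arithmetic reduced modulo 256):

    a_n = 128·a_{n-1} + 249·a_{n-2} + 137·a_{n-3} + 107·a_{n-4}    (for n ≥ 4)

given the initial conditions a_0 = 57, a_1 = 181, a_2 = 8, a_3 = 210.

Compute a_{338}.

a_4 = 128·210 + 249·8 + 137·181 + 107·57 = 120
a_5 = 128·120 + 249·210 + 137·8 + 107·181 = 49
a_6 = 128·49 + 249·120 + 137·210 + 107·8 = 242
a_7 = 128·242 + 249·49 + 137·120 + 107·210 = 167
a_8 = 128·167 + 249·242 + 137·49 + 107·120 = 67
a_9 = 128·67 + 249·167 + 137·242 + 107·49 = 236
Continuing the recurrence:
  a_10 = 176;  a_11 = 52;  a_12 = 125;  a_13 = 232;  a_14 = 249;  a_15 = 201
  a_16 = 24;  a_17 = 186;  a_18 = 252;  a_19 = 197;  a_20 = 46;  a_21 = 55
  a_22 = 255;  a_23 = 244;  a_24 = 176;  a_25 = 200;  a_26 = 89;  a_27 = 52
  a_28 = 41;  a_29 = 77;  a_30 = 104;  a_31 = 146;  a_32 = 128;  a_33 = 217
  a_34 = 154;  a_35 = 151;  a_36 = 235;  a_37 = 124;  a_38 = 192;  a_39 = 124
  a_40 = 85;  a_41 = 176;  a_42 = 73;  a_43 = 1;  a_44 = 56;  a_45 = 154
  a_46 = 132;  a_47 = 45;  a_48 = 182;  a_49 = 199;  a_50 = 199;  a_51 = 68
  a_52 = 32;  a_53 = 208;  a_54 = 177;  a_55 = 92;  a_56 = 217;  a_57 = 165
  a_58 = 200;  a_59 = 18;  a_60 = 136;  a_61 = 129;  a_62 = 2;  a_63 = 199
  a_64 = 83;  a_65 = 12;  a_66 = 16;  a_67 = 68;  a_68 = 173;  a_69 = 56
  a_70 = 89;  a_71 = 249;  a_72 = 88;  a_73 = 58;  a_74 = 12;  a_75 = 149
  a_76 = 254;  a_77 = 151;  a_78 = 79;  a_79 = 148;  a_80 = 208;  a_81 = 88
  a_82 = 137;  a_83 = 68;  a_84 = 73;  a_85 = 189;  a_86 = 40;  a_87 = 82
  a_88 = 144;  a_89 = 41;  a_90 = 42;  a_91 = 55;  a_92 = 123;  a_93 = 156
  a_94 = 160;  a_95 = 140;  a_96 = 133;  a_97 = 128;  a_98 = 41;  a_99 = 177
  a_100 = 120;  a_101 = 154;  a_102 = 148;  a_103 = 253;  a_104 = 6;  a_105 = 167
  a_106 = 151;  a_107 = 228;  a_108 = 192;  a_109 = 96;  a_110 = 225;  a_111 = 236
  a_112 = 121;  a_113 = 149;  a_114 = 136;  a_115 = 82;  a_116 = 152;  a_117 = 209
  a_118 = 18;  a_119 = 231;  a_120 = 99;  a_121 = 44;  a_122 = 112;  a_123 = 84
  a_124 = 221;  a_125 = 136;  a_126 = 185;  a_127 = 41;  a_128 = 152;  a_129 = 186
  a_130 = 28;  a_131 = 101;  a_132 = 206;  a_133 = 247;  a_134 = 159;  a_135 = 52
  a_136 = 240;  a_137 = 232;  a_138 = 185;  a_139 = 84;  a_140 = 105;  a_141 = 45
  a_142 = 232;  a_143 = 18;  a_144 = 160;  a_145 = 121;  a_146 = 186;  a_147 = 215
  a_148 = 11;  a_149 = 188;  a_150 = 128;  a_151 = 156;  a_152 = 181;  a_153 = 80
  a_154 = 9;  a_155 = 97;  a_156 = 184;  a_157 = 154;  a_158 = 164;  a_159 = 205
  a_160 = 86;  a_161 = 135;  a_162 = 103;  a_163 = 132;  a_164 = 96;  a_165 = 240
  a_166 = 17;  a_167 = 124;  a_168 = 25;  a_169 = 133;  a_170 = 72;  a_171 = 146
  a_172 = 168;  a_173 = 33;  a_174 = 34;  a_175 = 7;  a_176 = 115;  a_177 = 76
  a_178 = 208;  a_179 = 100;  a_180 = 13;  a_181 = 216;  a_182 = 25;  a_183 = 89
  a_184 = 216;  a_185 = 58;  a_186 = 44;  a_187 = 53;  a_188 = 158;  a_189 = 87
  a_190 = 239;  a_191 = 212;  a_192 = 16;  a_193 = 120;  a_194 = 233;  a_195 = 100
  a_196 = 137;  a_197 = 157;  a_198 = 168;  a_199 = 210;  a_200 = 176;  a_201 = 201
  a_202 = 74;  a_203 = 119;  a_204 = 155;  a_205 = 220;  a_206 = 96;  a_207 = 172
  a_208 = 229;  a_209 = 32;  a_210 = 233;  a_211 = 17;  a_212 = 248;  a_213 = 154
  a_214 = 180;  a_215 = 157;  a_216 = 166;  a_217 = 103;  a_218 = 55;  a_219 = 36
  a_220 = 0;  a_221 = 128;  a_222 = 65;  a_223 = 12;  a_224 = 185;  a_225 = 117
  a_226 = 8;  a_227 = 210;  a_228 = 184;  a_229 = 113;  a_230 = 50;  a_231 = 39
  a_232 = 131;  a_233 = 108;  a_234 = 48;  a_235 = 116;  a_236 = 61;  a_237 = 40
  a_238 = 121;  a_239 = 137;  a_240 = 24;  a_241 = 186;  a_242 = 60;  a_243 = 5
  a_244 = 110;  a_245 = 183;  a_246 = 63;  a_247 = 116;  a_248 = 48;  a_249 = 8
  a_250 = 25;  a_251 = 116;  a_252 = 169;  a_253 = 13;  a_254 = 104;  a_255 = 146
  a_256 = 192;  a_257 = 25;  a_258 = 218;  a_259 = 23;  a_260 = 43;  a_261 = 252
  a_262 = 64;  a_263 = 188;  a_264 = 21;  a_265 = 240;  a_266 = 201;  a_267 = 193
  a_268 = 56;  a_269 = 154;  a_270 = 196;  a_271 = 109;  a_272 = 246;  a_273 = 71
  a_274 = 7;  a_275 = 196;  a_276 = 160;  a_277 = 16;  a_278 = 113;  a_279 = 156
  a_280 = 89;  a_281 = 101;  a_282 = 200;  a_283 = 18;  a_284 = 200;  a_285 = 193
  a_286 = 66;  a_287 = 71;  a_288 = 147;  a_289 = 140;  a_290 = 144;  a_291 = 132
  a_292 = 109;  a_293 = 120;  a_294 = 217;  a_295 = 185;  a_296 = 88;  a_297 = 58
  a_298 = 76;  a_299 = 213;  a_300 = 62;  a_301 = 23;  a_302 = 143;  a_303 = 20
  a_304 = 80;  a_305 = 152;  a_306 = 73;  a_307 = 132;  a_308 = 201;  a_309 = 125
  a_310 = 40;  a_311 = 82;  a_312 = 208;  a_313 = 105;  a_314 = 106;  a_315 = 183
  a_316 = 187;  a_317 = 28;  a_318 = 32;  a_319 = 204;  a_320 = 69;  a_321 = 192
  a_322 = 169;  a_323 = 113;  a_324 = 120;  a_325 = 154;  a_326 = 212;  a_327 = 61
  a_328 = 70;  a_329 = 39;  a_330 = 215;  a_331 = 100;  a_332 = 64;  a_333 = 160
  a_334 = 161;  a_335 = 44;  a_336 = 249
a_337 = 128·249 + 249·44 + 137·161 + 107·160 = 85
a_338 = 128·85 + 249·249 + 137·44 + 107·161 = 136

136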